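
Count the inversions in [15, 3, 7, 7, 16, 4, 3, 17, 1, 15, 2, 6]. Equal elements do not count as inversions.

Inversions: 37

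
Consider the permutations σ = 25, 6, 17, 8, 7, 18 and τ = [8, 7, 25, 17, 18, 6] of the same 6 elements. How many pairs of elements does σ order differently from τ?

Discordant pairs: 8

Assign each item its position (1..6) in the first ordering, then rewrite the second ordering as that position sequence:
positions: 25→1, 6→2, 17→3, 8→4, 7→5, 18→6
second ordering as positions: [4, 5, 1, 3, 6, 2]
Discordant pairs = inversions in this position sequence.
4: 1, 3, 2 → 3
5: 1, 3, 2 → 3
1: 0
3: 2 → 1
6: 2 → 1
2: 0
Total: 3 + 3 + 0 + 1 + 1 + 0 = 8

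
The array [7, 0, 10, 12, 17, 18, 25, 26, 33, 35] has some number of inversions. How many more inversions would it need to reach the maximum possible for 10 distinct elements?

Maximum inversions for 10 distinct elements is C(10, 2) = 10·9/2 = 45.
Current inversions — for each element, count later smaller elements:
7: 1
0: 0
10: 0
12: 0
17: 0
18: 0
25: 0
26: 0
33: 0
35: 0
Current total: 1 + 0 + 0 + 0 + 0 + 0 + 0 + 0 + 0 + 0 = 1
Shortfall: 45 − 1 = 44

44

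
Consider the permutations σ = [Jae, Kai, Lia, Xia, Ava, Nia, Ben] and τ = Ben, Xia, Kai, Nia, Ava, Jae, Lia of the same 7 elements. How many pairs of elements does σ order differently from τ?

Assign each item its position (1..7) in the first ordering, then rewrite the second ordering as that position sequence:
positions: Jae→1, Kai→2, Lia→3, Xia→4, Ava→5, Nia→6, Ben→7
second ordering as positions: [7, 4, 2, 6, 5, 1, 3]
Discordant pairs = inversions in this position sequence.
7: 4, 2, 6, 5, 1, 3 → 6
4: 2, 1, 3 → 3
2: 1 → 1
6: 5, 1, 3 → 3
5: 1, 3 → 2
1: 0
3: 0
Total: 6 + 3 + 1 + 3 + 2 + 0 + 0 = 15

15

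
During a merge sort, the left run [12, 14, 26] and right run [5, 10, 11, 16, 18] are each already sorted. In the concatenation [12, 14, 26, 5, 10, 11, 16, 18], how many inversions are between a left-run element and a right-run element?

11

For each element r of the right run, count left-run elements greater than r:
r = 5: 12, 14, 26 → 3
r = 10: 12, 14, 26 → 3
r = 11: 12, 14, 26 → 3
r = 16: 26 → 1
r = 18: 26 → 1
Cross-inversions: 3 + 3 + 3 + 1 + 1 = 11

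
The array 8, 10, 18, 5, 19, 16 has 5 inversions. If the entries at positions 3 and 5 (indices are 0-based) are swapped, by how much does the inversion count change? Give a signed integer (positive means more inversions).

+1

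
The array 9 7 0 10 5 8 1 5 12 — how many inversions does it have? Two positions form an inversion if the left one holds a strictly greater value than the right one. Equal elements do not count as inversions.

For each element, count later entries that are smaller:
9: 6
7: 4
0: 0
10: 4
5: 1
8: 2
1: 0
5: 0
12: 0
Sum: 6 + 4 + 0 + 4 + 1 + 2 + 0 + 0 + 0 = 17

17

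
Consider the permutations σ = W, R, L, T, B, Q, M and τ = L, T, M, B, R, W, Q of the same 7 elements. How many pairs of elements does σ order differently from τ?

Assign each item its position (1..7) in the first ordering, then rewrite the second ordering as that position sequence:
positions: W→1, R→2, L→3, T→4, B→5, Q→6, M→7
second ordering as positions: [3, 4, 7, 5, 2, 1, 6]
Discordant pairs = inversions in this position sequence.
3: 2, 1 → 2
4: 2, 1 → 2
7: 5, 2, 1, 6 → 4
5: 2, 1 → 2
2: 1 → 1
1: 0
6: 0
Total: 2 + 2 + 4 + 2 + 1 + 0 + 0 = 11

11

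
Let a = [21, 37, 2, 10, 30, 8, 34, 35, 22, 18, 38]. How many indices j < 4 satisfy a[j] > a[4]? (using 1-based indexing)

2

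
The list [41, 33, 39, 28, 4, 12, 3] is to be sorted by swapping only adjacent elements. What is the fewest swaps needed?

The minimum number of adjacent swaps to sort an array equals its inversion count, since every such swap removes exactly one inversion.
Count inversions — for each element, later elements that are smaller:
41: 33, 39, 28, 4, 12, 3 → 6
33: 28, 4, 12, 3 → 4
39: 28, 4, 12, 3 → 4
28: 4, 12, 3 → 3
4: 3 → 1
12: 3 → 1
3: none → 0
Total inversions: 6 + 4 + 4 + 3 + 1 + 1 + 0 = 19

19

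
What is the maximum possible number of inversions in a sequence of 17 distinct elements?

There are 136 inversions.

The maximum occurs when the array is in strictly decreasing order: every one of the C(17, 2) pairs is inverted.
C(17, 2) = 17·16/2 = 136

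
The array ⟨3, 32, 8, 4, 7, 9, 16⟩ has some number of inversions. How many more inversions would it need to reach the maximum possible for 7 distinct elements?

14

Maximum inversions for 7 distinct elements is C(7, 2) = 7·6/2 = 21.
Current inversions — for each element, count later smaller elements:
3: 0
32: 5
8: 2
4: 0
7: 0
9: 0
16: 0
Current total: 0 + 5 + 2 + 0 + 0 + 0 + 0 = 7
Shortfall: 21 − 7 = 14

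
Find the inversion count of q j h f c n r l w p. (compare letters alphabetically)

17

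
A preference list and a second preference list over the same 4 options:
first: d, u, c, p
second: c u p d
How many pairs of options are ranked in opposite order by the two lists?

4

Assign each item its position (1..4) in the first ordering, then rewrite the second ordering as that position sequence:
positions: d→1, u→2, c→3, p→4
second ordering as positions: [3, 2, 4, 1]
Discordant pairs = inversions in this position sequence.
3: 2, 1 → 2
2: 1 → 1
4: 1 → 1
1: 0
Total: 2 + 1 + 1 + 0 = 4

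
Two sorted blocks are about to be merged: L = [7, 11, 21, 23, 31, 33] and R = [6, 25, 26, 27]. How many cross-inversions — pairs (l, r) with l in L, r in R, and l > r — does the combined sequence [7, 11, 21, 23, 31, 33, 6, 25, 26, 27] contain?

12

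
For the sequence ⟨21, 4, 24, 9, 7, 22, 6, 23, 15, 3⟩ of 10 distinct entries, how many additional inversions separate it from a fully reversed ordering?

Maximum inversions for 10 distinct elements is C(10, 2) = 10·9/2 = 45.
Current inversions — for each element, count later smaller elements:
21: 6
4: 1
24: 7
9: 3
7: 2
22: 3
6: 1
23: 2
15: 1
3: 0
Current total: 6 + 1 + 7 + 3 + 2 + 3 + 1 + 2 + 1 + 0 = 26
Shortfall: 45 − 26 = 19

19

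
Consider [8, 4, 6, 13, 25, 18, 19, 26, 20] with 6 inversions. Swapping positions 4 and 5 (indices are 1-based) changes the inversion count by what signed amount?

+1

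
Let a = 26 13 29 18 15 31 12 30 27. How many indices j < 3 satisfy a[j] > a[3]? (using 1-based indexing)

The element at index 3 is 29.
Elements before it: 26, 13
None of them are larger than 29.

0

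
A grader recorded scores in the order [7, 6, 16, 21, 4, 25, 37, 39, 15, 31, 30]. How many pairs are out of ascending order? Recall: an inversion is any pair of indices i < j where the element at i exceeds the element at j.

Element-by-element contributions:
7 → 6, 4 → 2
6 → 4 → 1
16 → 4, 15 → 2
21 → 4, 15 → 2
4 → none → 0
25 → 15 → 1
37 → 15, 31, 30 → 3
39 → 15, 31, 30 → 3
15 → none → 0
31 → 30 → 1
30 → none → 0
Sum: 2 + 1 + 2 + 2 + 0 + 1 + 3 + 3 + 0 + 1 + 0 = 15

Out-of-order pairs: 15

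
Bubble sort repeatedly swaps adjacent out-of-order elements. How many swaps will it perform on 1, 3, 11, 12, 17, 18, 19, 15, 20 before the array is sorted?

3

Each adjacent swap fixes exactly one inversion, so the minimum swap count equals the number of inversions.
Count inversions — for each element, later elements that are smaller:
1: none → 0
3: none → 0
11: none → 0
12: none → 0
17: 15 → 1
18: 15 → 1
19: 15 → 1
15: none → 0
20: none → 0
Total inversions: 0 + 0 + 0 + 0 + 1 + 1 + 1 + 0 + 0 = 3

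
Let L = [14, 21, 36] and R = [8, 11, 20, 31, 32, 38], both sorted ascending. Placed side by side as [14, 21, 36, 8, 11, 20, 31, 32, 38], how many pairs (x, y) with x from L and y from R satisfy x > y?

10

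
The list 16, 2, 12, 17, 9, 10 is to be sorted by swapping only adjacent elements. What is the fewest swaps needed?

Minimum adjacent swaps = number of inversions (each swap of adjacent out-of-order elements removes one inversion and no swap can remove more).
Count inversions — for each element, later elements that are smaller:
16: 2, 12, 9, 10 → 4
2: none → 0
12: 9, 10 → 2
17: 9, 10 → 2
9: none → 0
10: none → 0
Total inversions: 4 + 0 + 2 + 2 + 0 + 0 = 8

8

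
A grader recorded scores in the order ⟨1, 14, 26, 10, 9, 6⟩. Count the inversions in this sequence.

9 inversions

Inversion pairs (indices are 0-based):
(1,3): 14 > 10
(1,4): 14 > 9
(1,5): 14 > 6
(2,3): 26 > 10
(2,4): 26 > 9
(2,5): 26 > 6
(3,4): 10 > 9
(3,5): 10 > 6
(4,5): 9 > 6
That's 9 pairs.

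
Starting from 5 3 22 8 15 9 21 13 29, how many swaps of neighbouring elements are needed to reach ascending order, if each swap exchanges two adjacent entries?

Each adjacent swap fixes exactly one inversion, so the minimum swap count equals the number of inversions.
Count inversions — for each element, later elements that are smaller:
5: 3 → 1
3: none → 0
22: 8, 15, 9, 21, 13 → 5
8: none → 0
15: 9, 13 → 2
9: none → 0
21: 13 → 1
13: none → 0
29: none → 0
Total inversions: 1 + 0 + 5 + 0 + 2 + 0 + 1 + 0 + 0 = 9

There are 9 swaps.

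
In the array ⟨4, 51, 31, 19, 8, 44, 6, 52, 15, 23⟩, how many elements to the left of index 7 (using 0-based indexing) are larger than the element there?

The element at index 7 is 52.
Elements before it: 4, 51, 31, 19, 8, 44, 6
None of them are larger than 52.

0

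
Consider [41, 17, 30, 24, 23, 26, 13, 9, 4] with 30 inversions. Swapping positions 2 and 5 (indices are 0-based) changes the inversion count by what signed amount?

-1

Positions 2 and 5 hold 30 and 26; after swapping, the array is [41, 17, 26, 24, 23, 30, 13, 9, 4].
Element-by-element contributions:
41 → 17, 26, 24, 23, 30, 13, 9, 4 → 8
17 → 13, 9, 4 → 3
26 → 24, 23, 13, 9, 4 → 5
24 → 23, 13, 9, 4 → 4
23 → 13, 9, 4 → 3
30 → 13, 9, 4 → 3
13 → 9, 4 → 2
9 → 4 → 1
4 → none → 0
Sum: 8 + 3 + 5 + 4 + 3 + 3 + 2 + 1 + 0 = 29
Change: 29 − 30 = -1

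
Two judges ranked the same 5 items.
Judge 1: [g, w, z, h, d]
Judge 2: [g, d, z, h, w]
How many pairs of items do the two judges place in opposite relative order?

Assign each item its position (1..5) in the first ordering, then rewrite the second ordering as that position sequence:
positions: g→1, w→2, z→3, h→4, d→5
second ordering as positions: [1, 5, 3, 4, 2]
Discordant pairs = inversions in this position sequence.
1: 0
5: 3, 4, 2 → 3
3: 2 → 1
4: 2 → 1
2: 0
Total: 0 + 3 + 1 + 1 + 0 = 5

5 discordant pairs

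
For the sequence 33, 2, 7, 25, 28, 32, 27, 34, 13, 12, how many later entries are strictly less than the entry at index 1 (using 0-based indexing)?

The element at index 1 is 2.
Elements after it: 7, 25, 28, 32, 27, 34, 13, 12
None of them are smaller than 2.

0 such elements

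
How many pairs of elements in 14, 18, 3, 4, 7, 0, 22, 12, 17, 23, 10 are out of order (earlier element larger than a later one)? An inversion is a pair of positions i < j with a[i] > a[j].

Element-by-element contributions:
14: 6
18: 7
3: 1
4: 1
7: 1
0: 0
22: 3
12: 1
17: 1
23: 1
10: 0
Sum: 6 + 7 + 1 + 1 + 1 + 0 + 3 + 1 + 1 + 1 + 0 = 22

22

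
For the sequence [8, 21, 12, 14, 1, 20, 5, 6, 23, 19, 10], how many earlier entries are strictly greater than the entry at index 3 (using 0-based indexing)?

1

The element at index 3 is 14.
Elements before it: 8, 21, 12
Those larger than 14: 21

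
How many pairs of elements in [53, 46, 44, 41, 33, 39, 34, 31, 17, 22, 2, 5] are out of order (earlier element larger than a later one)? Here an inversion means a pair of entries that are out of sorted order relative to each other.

For each element, count later entries that are smaller:
53: 11
46: 10
44: 9
41: 8
33: 5
39: 6
34: 5
31: 4
17: 2
22: 2
2: 0
5: 0
Sum: 11 + 10 + 9 + 8 + 5 + 6 + 5 + 4 + 2 + 2 + 0 + 0 = 62

62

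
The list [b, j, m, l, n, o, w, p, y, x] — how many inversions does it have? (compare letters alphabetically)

Element-by-element contributions:
b: 0
j: 0
m: 1
l: 0
n: 0
o: 0
w: 1
p: 0
y: 1
x: 0
Sum: 0 + 0 + 1 + 0 + 0 + 0 + 1 + 0 + 1 + 0 = 3

3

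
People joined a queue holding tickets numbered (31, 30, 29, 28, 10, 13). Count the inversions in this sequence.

Element-by-element contributions:
31: 5
30: 4
29: 3
28: 2
10: 0
13: 0
Sum: 5 + 4 + 3 + 2 + 0 + 0 = 14

14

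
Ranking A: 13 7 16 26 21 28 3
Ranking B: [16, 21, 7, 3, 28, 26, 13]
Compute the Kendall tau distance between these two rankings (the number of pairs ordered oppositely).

12 discordant pairs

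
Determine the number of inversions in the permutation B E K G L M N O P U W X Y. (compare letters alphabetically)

Sweep left to right; for each value list the smaller values that follow it:
B → none → 0
E → none → 0
K → G → 1
G → none → 0
L → none → 0
M → none → 0
N → none → 0
O → none → 0
P → none → 0
U → none → 0
W → none → 0
X → none → 0
Y → none → 0
Sum: 0 + 0 + 1 + 0 + 0 + 0 + 0 + 0 + 0 + 0 + 0 + 0 + 0 = 1

1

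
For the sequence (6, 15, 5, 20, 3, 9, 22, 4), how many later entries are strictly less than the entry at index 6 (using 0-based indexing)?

The element at index 6 is 22.
Elements after it: 4
Those smaller than 22: 4

1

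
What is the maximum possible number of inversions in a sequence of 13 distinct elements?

A reversed (strictly descending) arrangement makes every pair an inversion, giving C(13, 2) inversions.
C(13, 2) = 13·12/2 = 78

78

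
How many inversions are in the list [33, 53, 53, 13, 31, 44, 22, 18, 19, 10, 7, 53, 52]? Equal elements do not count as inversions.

There are 47 inversions.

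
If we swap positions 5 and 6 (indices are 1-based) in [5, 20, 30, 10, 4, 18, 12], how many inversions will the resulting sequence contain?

Positions 5 and 6 hold 4 and 18; after swapping, the array is [5, 20, 30, 10, 18, 4, 12].
Count, for each position, how many later elements it exceeds:
5 → 4 → 1
20 → 10, 18, 4, 12 → 4
30 → 10, 18, 4, 12 → 4
10 → 4 → 1
18 → 4, 12 → 2
4 → none → 0
12 → none → 0
Sum: 1 + 4 + 4 + 1 + 2 + 0 + 0 = 12

Inversions: 12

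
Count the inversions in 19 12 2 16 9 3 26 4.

Element-by-element contributions:
19 → 12, 2, 16, 9, 3, 4 → 6
12 → 2, 9, 3, 4 → 4
2 → none → 0
16 → 9, 3, 4 → 3
9 → 3, 4 → 2
3 → none → 0
26 → 4 → 1
4 → none → 0
Sum: 6 + 4 + 0 + 3 + 2 + 0 + 1 + 0 = 16

There are 16 out-of-order pairs.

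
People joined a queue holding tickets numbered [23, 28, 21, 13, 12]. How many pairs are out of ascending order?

9

Listing every pair i<j with a[i]>a[j] (using 0-based positions):
(0,2): 23 > 21
(0,3): 23 > 13
(0,4): 23 > 12
(1,2): 28 > 21
(1,3): 28 > 13
(1,4): 28 > 12
(2,3): 21 > 13
(2,4): 21 > 12
(3,4): 13 > 12
That's 9 pairs.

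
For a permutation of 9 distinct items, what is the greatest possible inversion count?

36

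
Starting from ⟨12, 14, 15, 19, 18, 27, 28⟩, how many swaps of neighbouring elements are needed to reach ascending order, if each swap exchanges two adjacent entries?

Minimum adjacent swaps = number of inversions (each swap of adjacent out-of-order elements removes one inversion and no swap can remove more).
Count inversions — for each element, later elements that are smaller:
12: none → 0
14: none → 0
15: none → 0
19: 18 → 1
18: none → 0
27: none → 0
28: none → 0
Total inversions: 0 + 0 + 0 + 1 + 0 + 0 + 0 = 1

There is 1 adjacent swap.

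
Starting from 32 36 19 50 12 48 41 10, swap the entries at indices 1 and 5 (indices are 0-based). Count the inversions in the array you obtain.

Positions 1 and 5 hold 36 and 48; after swapping, the array is [32, 48, 19, 50, 12, 36, 41, 10].
Sweep left to right; for each value list the smaller values that follow it:
32 → 19, 12, 10 → 3
48 → 19, 12, 36, 41, 10 → 5
19 → 12, 10 → 2
50 → 12, 36, 41, 10 → 4
12 → 10 → 1
36 → 10 → 1
41 → 10 → 1
10 → none → 0
Sum: 3 + 5 + 2 + 4 + 1 + 1 + 1 + 0 = 17

Inversions: 17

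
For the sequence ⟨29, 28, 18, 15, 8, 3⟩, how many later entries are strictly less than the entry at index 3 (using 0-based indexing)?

The element at index 3 is 15.
Elements after it: 8, 3
Those smaller than 15: 8, 3

2 such elements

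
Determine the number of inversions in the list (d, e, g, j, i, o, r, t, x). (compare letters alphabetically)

For each element, count later entries that are smaller:
d → none → 0
e → none → 0
g → none → 0
j → i → 1
i → none → 0
o → none → 0
r → none → 0
t → none → 0
x → none → 0
Sum: 0 + 0 + 0 + 1 + 0 + 0 + 0 + 0 + 0 = 1

1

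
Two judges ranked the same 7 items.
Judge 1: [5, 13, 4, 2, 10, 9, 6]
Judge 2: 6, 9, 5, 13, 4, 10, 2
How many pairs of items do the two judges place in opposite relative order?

Assign each item its position (1..7) in the first ordering, then rewrite the second ordering as that position sequence:
positions: 5→1, 13→2, 4→3, 2→4, 10→5, 9→6, 6→7
second ordering as positions: [7, 6, 1, 2, 3, 5, 4]
Discordant pairs = inversions in this position sequence.
7: 6, 1, 2, 3, 5, 4 → 6
6: 1, 2, 3, 5, 4 → 5
1: 0
2: 0
3: 0
5: 4 → 1
4: 0
Total: 6 + 5 + 0 + 0 + 0 + 1 + 0 = 12

12 discordant pairs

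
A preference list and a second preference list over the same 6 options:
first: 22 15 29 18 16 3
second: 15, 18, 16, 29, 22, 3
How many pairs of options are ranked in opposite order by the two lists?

Pairs: 6

Assign each item its position (1..6) in the first ordering, then rewrite the second ordering as that position sequence:
positions: 22→1, 15→2, 29→3, 18→4, 16→5, 3→6
second ordering as positions: [2, 4, 5, 3, 1, 6]
Discordant pairs = inversions in this position sequence.
2: 1 → 1
4: 3, 1 → 2
5: 3, 1 → 2
3: 1 → 1
1: 0
6: 0
Total: 1 + 2 + 2 + 1 + 0 + 0 = 6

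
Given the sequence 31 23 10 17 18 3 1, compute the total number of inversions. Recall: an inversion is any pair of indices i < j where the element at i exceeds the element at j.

18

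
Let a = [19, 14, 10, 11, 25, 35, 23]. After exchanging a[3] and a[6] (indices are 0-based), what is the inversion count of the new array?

8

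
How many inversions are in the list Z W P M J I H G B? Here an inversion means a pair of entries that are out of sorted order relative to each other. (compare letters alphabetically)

36

For each element, count later entries that are smaller:
Z: 8
W: 7
P: 6
M: 5
J: 4
I: 3
H: 2
G: 1
B: 0
Sum: 8 + 7 + 6 + 5 + 4 + 3 + 2 + 1 + 0 = 36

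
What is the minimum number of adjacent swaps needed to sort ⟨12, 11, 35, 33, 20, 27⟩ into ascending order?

6 swaps

Each adjacent swap fixes exactly one inversion, so the minimum swap count equals the number of inversions.
Count inversions — for each element, later elements that are smaller:
12: 11 → 1
11: none → 0
35: 33, 20, 27 → 3
33: 20, 27 → 2
20: none → 0
27: none → 0
Total inversions: 1 + 0 + 3 + 2 + 0 + 0 = 6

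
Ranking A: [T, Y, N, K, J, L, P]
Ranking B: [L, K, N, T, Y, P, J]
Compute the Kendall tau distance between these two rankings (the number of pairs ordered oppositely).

11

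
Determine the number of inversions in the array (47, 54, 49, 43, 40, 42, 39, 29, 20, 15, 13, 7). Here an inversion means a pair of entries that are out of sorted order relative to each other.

63 out-of-order pairs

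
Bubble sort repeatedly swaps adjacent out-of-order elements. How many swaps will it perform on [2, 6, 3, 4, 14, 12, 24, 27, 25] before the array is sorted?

Adjacent swaps: 4

Minimum adjacent swaps = number of inversions (each swap of adjacent out-of-order elements removes one inversion and no swap can remove more).
Count inversions — for each element, later elements that are smaller:
2: none → 0
6: 3, 4 → 2
3: none → 0
4: none → 0
14: 12 → 1
12: none → 0
24: none → 0
27: 25 → 1
25: none → 0
Total inversions: 0 + 2 + 0 + 0 + 1 + 0 + 0 + 1 + 0 = 4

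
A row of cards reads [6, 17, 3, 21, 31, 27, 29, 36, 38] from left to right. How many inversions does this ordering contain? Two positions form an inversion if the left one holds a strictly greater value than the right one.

4

For each element, count later entries that are smaller:
6 → 3 → 1
17 → 3 → 1
3 → none → 0
21 → none → 0
31 → 27, 29 → 2
27 → none → 0
29 → none → 0
36 → none → 0
38 → none → 0
Sum: 1 + 1 + 0 + 0 + 2 + 0 + 0 + 0 + 0 = 4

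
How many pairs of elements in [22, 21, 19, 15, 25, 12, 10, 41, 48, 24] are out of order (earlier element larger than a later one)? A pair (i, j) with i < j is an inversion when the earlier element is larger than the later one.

For each element, count later entries that are smaller:
22: 5
21: 4
19: 3
15: 2
25: 3
12: 1
10: 0
41: 1
48: 1
24: 0
Sum: 5 + 4 + 3 + 2 + 3 + 1 + 0 + 1 + 1 + 0 = 20

20 out-of-order pairs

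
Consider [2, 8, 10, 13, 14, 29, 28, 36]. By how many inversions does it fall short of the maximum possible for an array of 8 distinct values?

27 inversions short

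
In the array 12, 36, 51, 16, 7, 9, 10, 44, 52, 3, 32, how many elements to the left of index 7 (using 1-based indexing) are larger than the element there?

4

The element at index 7 is 10.
Elements before it: 12, 36, 51, 16, 7, 9
Those larger than 10: 12, 36, 51, 16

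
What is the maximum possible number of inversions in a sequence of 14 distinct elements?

A reversed (strictly descending) arrangement makes every pair an inversion, giving C(14, 2) inversions.
C(14, 2) = 14·13/2 = 91

91 inversions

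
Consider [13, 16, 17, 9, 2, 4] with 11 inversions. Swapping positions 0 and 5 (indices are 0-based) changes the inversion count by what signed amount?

-3

Positions 0 and 5 hold 13 and 4; after swapping, the array is [4, 16, 17, 9, 2, 13].
Sweep left to right; for each value list the smaller values that follow it:
4: 1
16: 3
17: 3
9: 1
2: 0
13: 0
Sum: 1 + 3 + 3 + 1 + 0 + 0 = 8
Change: 8 − 11 = -3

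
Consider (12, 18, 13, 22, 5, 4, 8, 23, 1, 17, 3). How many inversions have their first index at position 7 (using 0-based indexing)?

3

The element at index 7 is 23.
Elements after it: 1, 17, 3
Those smaller than 23: 1, 17, 3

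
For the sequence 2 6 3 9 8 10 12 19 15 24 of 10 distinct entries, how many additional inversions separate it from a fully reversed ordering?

Maximum inversions for 10 distinct elements is C(10, 2) = 10·9/2 = 45.
Current inversions — for each element, count later smaller elements:
2: 0
6: 1
3: 0
9: 1
8: 0
10: 0
12: 0
19: 1
15: 0
24: 0
Current total: 0 + 1 + 0 + 1 + 0 + 0 + 0 + 1 + 0 + 0 = 3
Shortfall: 45 − 3 = 42

42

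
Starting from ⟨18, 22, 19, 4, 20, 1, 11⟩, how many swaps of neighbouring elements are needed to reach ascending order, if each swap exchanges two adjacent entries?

Minimum adjacent swaps = number of inversions (each swap of adjacent out-of-order elements removes one inversion and no swap can remove more).
Count inversions — for each element, later elements that are smaller:
18: 4, 1, 11 → 3
22: 19, 4, 20, 1, 11 → 5
19: 4, 1, 11 → 3
4: 1 → 1
20: 1, 11 → 2
1: none → 0
11: none → 0
Total inversions: 3 + 5 + 3 + 1 + 2 + 0 + 0 = 14

14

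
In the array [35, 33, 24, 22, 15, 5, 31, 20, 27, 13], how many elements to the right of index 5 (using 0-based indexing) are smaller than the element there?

The element at index 5 is 5.
Elements after it: 31, 20, 27, 13
None of them are smaller than 5.

0 such elements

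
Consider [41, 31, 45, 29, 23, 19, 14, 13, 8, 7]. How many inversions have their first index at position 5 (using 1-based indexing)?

5 such elements

The element at index 5 is 23.
Elements after it: 19, 14, 13, 8, 7
Those smaller than 23: 19, 14, 13, 8, 7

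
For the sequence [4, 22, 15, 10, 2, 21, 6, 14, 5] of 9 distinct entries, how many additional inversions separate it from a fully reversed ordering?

15 inversions short

Maximum inversions for 9 distinct elements is C(9, 2) = 9·8/2 = 36.
Current inversions — for each element, count later smaller elements:
4: 1
22: 7
15: 5
10: 3
2: 0
21: 3
6: 1
14: 1
5: 0
Current total: 1 + 7 + 5 + 3 + 0 + 3 + 1 + 1 + 0 = 21
Shortfall: 36 − 21 = 15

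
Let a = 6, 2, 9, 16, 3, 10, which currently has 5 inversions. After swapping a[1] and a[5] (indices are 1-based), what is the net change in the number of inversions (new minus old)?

-1

Positions 1 and 5 hold 6 and 3; after swapping, the array is [3, 2, 9, 16, 6, 10].
Sweep left to right; for each value list the smaller values that follow it:
3: 1
2: 0
9: 1
16: 2
6: 0
10: 0
Sum: 1 + 0 + 1 + 2 + 0 + 0 = 4
Change: 4 − 5 = -1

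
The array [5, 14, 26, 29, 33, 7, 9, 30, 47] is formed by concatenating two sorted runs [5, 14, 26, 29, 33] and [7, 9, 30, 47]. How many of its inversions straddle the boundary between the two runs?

For each element r of the right run, count left-run elements greater than r:
r = 7: 14, 26, 29, 33 → 4
r = 9: 14, 26, 29, 33 → 4
r = 30: 33 → 1
r = 47: none → 0
Cross-inversions: 4 + 4 + 1 + 0 = 9

There are 9 cross-inversions.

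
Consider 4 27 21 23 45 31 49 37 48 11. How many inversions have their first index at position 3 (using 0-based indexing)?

1 such element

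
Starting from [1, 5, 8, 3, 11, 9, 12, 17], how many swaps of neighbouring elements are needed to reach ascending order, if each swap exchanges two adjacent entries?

The minimum number of adjacent swaps to sort an array equals its inversion count, since every such swap removes exactly one inversion.
Count inversions — for each element, later elements that are smaller:
1: none → 0
5: 3 → 1
8: 3 → 1
3: none → 0
11: 9 → 1
9: none → 0
12: none → 0
17: none → 0
Total inversions: 0 + 1 + 1 + 0 + 1 + 0 + 0 + 0 = 3

There are 3 adjacent swaps.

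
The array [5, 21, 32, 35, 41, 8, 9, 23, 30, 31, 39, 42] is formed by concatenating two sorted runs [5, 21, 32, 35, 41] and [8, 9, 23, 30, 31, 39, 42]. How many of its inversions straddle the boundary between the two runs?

There are 18 cross-inversions.

Count, for every r in R, how many entries of L exceed r:
r = 8: 21, 32, 35, 41 → 4
r = 9: 21, 32, 35, 41 → 4
r = 23: 32, 35, 41 → 3
r = 30: 32, 35, 41 → 3
r = 31: 32, 35, 41 → 3
r = 39: 41 → 1
r = 42: none → 0
Cross-inversions: 4 + 4 + 3 + 3 + 3 + 1 + 0 = 18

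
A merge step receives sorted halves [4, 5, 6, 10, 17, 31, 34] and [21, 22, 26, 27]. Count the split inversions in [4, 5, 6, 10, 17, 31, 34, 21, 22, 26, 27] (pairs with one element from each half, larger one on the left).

For each element r of the right run, count left-run elements greater than r:
r = 21: 31, 34 → 2
r = 22: 31, 34 → 2
r = 26: 31, 34 → 2
r = 27: 31, 34 → 2
Cross-inversions: 2 + 2 + 2 + 2 = 8

8 split inversions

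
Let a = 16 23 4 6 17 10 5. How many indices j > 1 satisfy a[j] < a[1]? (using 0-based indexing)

The element at index 1 is 23.
Elements after it: 4, 6, 17, 10, 5
Those smaller than 23: 4, 6, 17, 10, 5

5 such elements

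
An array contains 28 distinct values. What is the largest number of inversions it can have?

There are 378 inversions.

A reversed (strictly descending) arrangement makes every pair an inversion, giving C(28, 2) inversions.
C(28, 2) = 28·27/2 = 378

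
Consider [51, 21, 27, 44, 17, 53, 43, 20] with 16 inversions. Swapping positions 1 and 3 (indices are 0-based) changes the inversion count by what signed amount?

Positions 1 and 3 hold 21 and 44; after swapping, the array is [51, 44, 27, 21, 17, 53, 43, 20].
Element-by-element contributions:
51 → 44, 27, 21, 17, 43, 20 → 6
44 → 27, 21, 17, 43, 20 → 5
27 → 21, 17, 20 → 3
21 → 17, 20 → 2
17 → none → 0
53 → 43, 20 → 2
43 → 20 → 1
20 → none → 0
Sum: 6 + 5 + 3 + 2 + 0 + 2 + 1 + 0 = 19
Change: 19 − 16 = +3

+3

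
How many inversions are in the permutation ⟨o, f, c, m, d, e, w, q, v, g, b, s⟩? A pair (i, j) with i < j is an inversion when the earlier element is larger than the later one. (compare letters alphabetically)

Element-by-element contributions:
o → f, c, m, d, e, g, b → 7
f → c, d, e, b → 4
c → b → 1
m → d, e, g, b → 4
d → b → 1
e → b → 1
w → q, v, g, b, s → 5
q → g, b → 2
v → g, b, s → 3
g → b → 1
b → none → 0
s → none → 0
Sum: 7 + 4 + 1 + 4 + 1 + 1 + 5 + 2 + 3 + 1 + 0 + 0 = 29

29 inversions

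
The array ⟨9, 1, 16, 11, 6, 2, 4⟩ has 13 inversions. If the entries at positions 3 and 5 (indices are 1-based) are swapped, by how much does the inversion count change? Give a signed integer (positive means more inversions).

Positions 3 and 5 hold 16 and 6; after swapping, the array is [9, 1, 6, 11, 16, 2, 4].
Count, for each position, how many later elements it exceeds:
9 → 1, 6, 2, 4 → 4
1 → none → 0
6 → 2, 4 → 2
11 → 2, 4 → 2
16 → 2, 4 → 2
2 → none → 0
4 → none → 0
Sum: 4 + 0 + 2 + 2 + 2 + 0 + 0 = 10
Change: 10 − 13 = -3

-3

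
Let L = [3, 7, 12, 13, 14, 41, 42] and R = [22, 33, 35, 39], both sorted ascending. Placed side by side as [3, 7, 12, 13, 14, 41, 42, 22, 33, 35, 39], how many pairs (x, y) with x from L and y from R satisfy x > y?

8 cross-inversions

Take each right-half value and tally the left-half values above it:
r = 22: 41, 42 → 2
r = 33: 41, 42 → 2
r = 35: 41, 42 → 2
r = 39: 41, 42 → 2
Cross-inversions: 2 + 2 + 2 + 2 = 8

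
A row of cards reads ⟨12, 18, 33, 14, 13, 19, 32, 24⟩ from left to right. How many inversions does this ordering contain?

Sweep left to right; for each value list the smaller values that follow it:
12: 0
18: 2
33: 5
14: 1
13: 0
19: 0
32: 1
24: 0
Sum: 0 + 2 + 5 + 1 + 0 + 0 + 1 + 0 = 9

9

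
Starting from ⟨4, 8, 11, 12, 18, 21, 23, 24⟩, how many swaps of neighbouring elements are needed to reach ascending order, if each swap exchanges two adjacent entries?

Minimum adjacent swaps = number of inversions (each swap of adjacent out-of-order elements removes one inversion and no swap can remove more).
Count inversions — for each element, later elements that are smaller:
4: none → 0
8: none → 0
11: none → 0
12: none → 0
18: none → 0
21: none → 0
23: none → 0
24: none → 0
Total inversions: 0 + 0 + 0 + 0 + 0 + 0 + 0 + 0 = 0

Swaps: 0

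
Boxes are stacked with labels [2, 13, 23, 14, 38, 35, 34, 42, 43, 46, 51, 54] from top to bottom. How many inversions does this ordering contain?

4

For each element, count later entries that are smaller:
2 → none → 0
13 → none → 0
23 → 14 → 1
14 → none → 0
38 → 35, 34 → 2
35 → 34 → 1
34 → none → 0
42 → none → 0
43 → none → 0
46 → none → 0
51 → none → 0
54 → none → 0
Sum: 0 + 0 + 1 + 0 + 2 + 1 + 0 + 0 + 0 + 0 + 0 + 0 = 4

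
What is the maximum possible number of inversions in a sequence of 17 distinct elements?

136 inversions

A reversed (strictly descending) arrangement makes every pair an inversion, giving C(17, 2) inversions.
C(17, 2) = 17·16/2 = 136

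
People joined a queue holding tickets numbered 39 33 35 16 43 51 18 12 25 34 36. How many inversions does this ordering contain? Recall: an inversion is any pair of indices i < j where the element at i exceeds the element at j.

29 inversions

For each element, count later entries that are smaller:
39: 8
33: 4
35: 5
16: 1
43: 5
51: 5
18: 1
12: 0
25: 0
34: 0
36: 0
Sum: 8 + 4 + 5 + 1 + 5 + 5 + 1 + 0 + 0 + 0 + 0 = 29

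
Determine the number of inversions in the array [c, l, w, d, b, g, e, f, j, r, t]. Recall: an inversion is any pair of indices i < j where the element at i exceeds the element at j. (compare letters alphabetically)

Count, for each position, how many later elements it exceeds:
c → b → 1
l → d, b, g, e, f, j → 6
w → d, b, g, e, f, j, r, t → 8
d → b → 1
b → none → 0
g → e, f → 2
e → none → 0
f → none → 0
j → none → 0
r → none → 0
t → none → 0
Sum: 1 + 6 + 8 + 1 + 0 + 2 + 0 + 0 + 0 + 0 + 0 = 18

18 out-of-order pairs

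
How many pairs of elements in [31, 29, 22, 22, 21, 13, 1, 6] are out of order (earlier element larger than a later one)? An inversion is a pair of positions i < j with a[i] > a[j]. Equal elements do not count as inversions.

Element-by-element contributions:
31 → 29, 22, 22, 21, 13, 1, 6 → 7
29 → 22, 22, 21, 13, 1, 6 → 6
22 → 21, 13, 1, 6 → 4
22 → 21, 13, 1, 6 → 4
21 → 13, 1, 6 → 3
13 → 1, 6 → 2
1 → none → 0
6 → none → 0
Sum: 7 + 6 + 4 + 4 + 3 + 2 + 0 + 0 = 26

26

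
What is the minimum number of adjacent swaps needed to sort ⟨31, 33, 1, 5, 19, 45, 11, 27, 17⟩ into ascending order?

18

Minimum adjacent swaps = number of inversions (each swap of adjacent out-of-order elements removes one inversion and no swap can remove more).
Count inversions — for each element, later elements that are smaller:
31: 1, 5, 19, 11, 27, 17 → 6
33: 1, 5, 19, 11, 27, 17 → 6
1: none → 0
5: none → 0
19: 11, 17 → 2
45: 11, 27, 17 → 3
11: none → 0
27: 17 → 1
17: none → 0
Total inversions: 6 + 6 + 0 + 0 + 2 + 3 + 0 + 1 + 0 = 18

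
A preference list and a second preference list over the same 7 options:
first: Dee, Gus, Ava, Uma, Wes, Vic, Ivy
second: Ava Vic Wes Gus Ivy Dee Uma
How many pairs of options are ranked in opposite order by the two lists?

12

Assign each item its position (1..7) in the first ordering, then rewrite the second ordering as that position sequence:
positions: Dee→1, Gus→2, Ava→3, Uma→4, Wes→5, Vic→6, Ivy→7
second ordering as positions: [3, 6, 5, 2, 7, 1, 4]
Discordant pairs = inversions in this position sequence.
3: 2, 1 → 2
6: 5, 2, 1, 4 → 4
5: 2, 1, 4 → 3
2: 1 → 1
7: 1, 4 → 2
1: 0
4: 0
Total: 2 + 4 + 3 + 1 + 2 + 0 + 0 = 12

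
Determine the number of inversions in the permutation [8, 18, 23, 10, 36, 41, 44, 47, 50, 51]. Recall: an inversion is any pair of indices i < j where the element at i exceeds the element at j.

Inversions: 2

Sweep left to right; for each value list the smaller values that follow it:
8 → none → 0
18 → 10 → 1
23 → 10 → 1
10 → none → 0
36 → none → 0
41 → none → 0
44 → none → 0
47 → none → 0
50 → none → 0
51 → none → 0
Sum: 0 + 1 + 1 + 0 + 0 + 0 + 0 + 0 + 0 + 0 = 2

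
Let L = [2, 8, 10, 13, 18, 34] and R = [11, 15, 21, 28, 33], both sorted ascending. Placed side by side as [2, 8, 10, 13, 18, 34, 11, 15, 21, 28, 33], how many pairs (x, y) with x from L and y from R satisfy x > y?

8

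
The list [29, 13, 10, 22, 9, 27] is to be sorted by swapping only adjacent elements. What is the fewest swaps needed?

Minimum adjacent swaps = number of inversions (each swap of adjacent out-of-order elements removes one inversion and no swap can remove more).
Count inversions — for each element, later elements that are smaller:
29: 13, 10, 22, 9, 27 → 5
13: 10, 9 → 2
10: 9 → 1
22: 9 → 1
9: none → 0
27: none → 0
Total inversions: 5 + 2 + 1 + 1 + 0 + 0 = 9

There are 9 adjacent swaps.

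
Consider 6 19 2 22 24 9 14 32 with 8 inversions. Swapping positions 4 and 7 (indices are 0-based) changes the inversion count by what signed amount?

Positions 4 and 7 hold 24 and 32; after swapping, the array is [6, 19, 2, 22, 32, 9, 14, 24].
Element-by-element contributions:
6: 1
19: 3
2: 0
22: 2
32: 3
9: 0
14: 0
24: 0
Sum: 1 + 3 + 0 + 2 + 3 + 0 + 0 + 0 = 9
Change: 9 − 8 = +1

+1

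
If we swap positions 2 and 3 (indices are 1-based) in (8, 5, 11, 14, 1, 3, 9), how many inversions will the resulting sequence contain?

Positions 2 and 3 hold 5 and 11; after swapping, the array is [8, 11, 5, 14, 1, 3, 9].
Sweep left to right; for each value list the smaller values that follow it:
8 → 5, 1, 3 → 3
11 → 5, 1, 3, 9 → 4
5 → 1, 3 → 2
14 → 1, 3, 9 → 3
1 → none → 0
3 → none → 0
9 → none → 0
Sum: 3 + 4 + 2 + 3 + 0 + 0 + 0 = 12

12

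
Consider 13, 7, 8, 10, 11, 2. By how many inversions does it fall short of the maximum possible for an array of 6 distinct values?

Maximum inversions for 6 distinct elements is C(6, 2) = 6·5/2 = 15.
Current inversions — for each element, count later smaller elements:
13: 5
7: 1
8: 1
10: 1
11: 1
2: 0
Current total: 5 + 1 + 1 + 1 + 1 + 0 = 9
Shortfall: 15 − 9 = 6

6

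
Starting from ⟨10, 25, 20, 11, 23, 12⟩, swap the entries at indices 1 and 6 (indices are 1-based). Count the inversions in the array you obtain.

10 inversions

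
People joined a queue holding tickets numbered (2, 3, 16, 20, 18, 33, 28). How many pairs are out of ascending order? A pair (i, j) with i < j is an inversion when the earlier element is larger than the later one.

Inversion pairs (indices are 0-based):
(3,4): 20 > 18
(5,6): 33 > 28
That's 2 pairs.

2 out-of-order pairs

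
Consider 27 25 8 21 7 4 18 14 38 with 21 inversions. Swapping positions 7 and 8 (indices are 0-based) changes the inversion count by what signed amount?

+1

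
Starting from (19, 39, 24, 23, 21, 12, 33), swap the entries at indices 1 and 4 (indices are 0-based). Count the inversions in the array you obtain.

7 inversions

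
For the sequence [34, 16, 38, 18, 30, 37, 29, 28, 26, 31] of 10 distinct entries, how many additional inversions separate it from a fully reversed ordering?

21 inversions short

Maximum inversions for 10 distinct elements is C(10, 2) = 10·9/2 = 45.
Current inversions — for each element, count later smaller elements:
34: 7
16: 0
38: 7
18: 0
30: 3
37: 4
29: 2
28: 1
26: 0
31: 0
Current total: 7 + 0 + 7 + 0 + 3 + 4 + 2 + 1 + 0 + 0 = 24
Shortfall: 45 − 24 = 21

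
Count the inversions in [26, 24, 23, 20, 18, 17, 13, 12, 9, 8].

For each element, count later entries that are smaller:
26: 9
24: 8
23: 7
20: 6
18: 5
17: 4
13: 3
12: 2
9: 1
8: 0
Sum: 9 + 8 + 7 + 6 + 5 + 4 + 3 + 2 + 1 + 0 = 45

There are 45 inversions.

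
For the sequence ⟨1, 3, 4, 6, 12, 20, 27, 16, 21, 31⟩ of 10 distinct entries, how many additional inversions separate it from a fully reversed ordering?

42

Maximum inversions for 10 distinct elements is C(10, 2) = 10·9/2 = 45.
Current inversions — for each element, count later smaller elements:
1: 0
3: 0
4: 0
6: 0
12: 0
20: 1
27: 2
16: 0
21: 0
31: 0
Current total: 0 + 0 + 0 + 0 + 0 + 1 + 2 + 0 + 0 + 0 = 3
Shortfall: 45 − 3 = 42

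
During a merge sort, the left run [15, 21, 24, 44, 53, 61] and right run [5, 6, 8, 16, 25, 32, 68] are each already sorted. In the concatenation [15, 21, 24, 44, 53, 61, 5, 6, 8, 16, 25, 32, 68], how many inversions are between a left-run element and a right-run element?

Count, for every r in R, how many entries of L exceed r:
r = 5: 15, 21, 24, 44, 53, 61 → 6
r = 6: 15, 21, 24, 44, 53, 61 → 6
r = 8: 15, 21, 24, 44, 53, 61 → 6
r = 16: 21, 24, 44, 53, 61 → 5
r = 25: 44, 53, 61 → 3
r = 32: 44, 53, 61 → 3
r = 68: none → 0
Cross-inversions: 6 + 6 + 6 + 5 + 3 + 3 + 0 = 29

29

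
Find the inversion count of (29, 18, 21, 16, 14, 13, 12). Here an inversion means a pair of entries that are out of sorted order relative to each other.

20

Sweep left to right; for each value list the smaller values that follow it:
29: 6
18: 4
21: 4
16: 3
14: 2
13: 1
12: 0
Sum: 6 + 4 + 4 + 3 + 2 + 1 + 0 = 20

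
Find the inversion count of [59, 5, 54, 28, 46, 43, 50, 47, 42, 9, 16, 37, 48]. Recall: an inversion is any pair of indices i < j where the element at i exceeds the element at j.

Sweep left to right; for each value list the smaller values that follow it:
59 → 5, 54, 28, 46, 43, 50, 47, 42, 9, 16, 37, 48 → 12
5 → none → 0
54 → 28, 46, 43, 50, 47, 42, 9, 16, 37, 48 → 10
28 → 9, 16 → 2
46 → 43, 42, 9, 16, 37 → 5
43 → 42, 9, 16, 37 → 4
50 → 47, 42, 9, 16, 37, 48 → 6
47 → 42, 9, 16, 37 → 4
42 → 9, 16, 37 → 3
9 → none → 0
16 → none → 0
37 → none → 0
48 → none → 0
Sum: 12 + 0 + 10 + 2 + 5 + 4 + 6 + 4 + 3 + 0 + 0 + 0 + 0 = 46

46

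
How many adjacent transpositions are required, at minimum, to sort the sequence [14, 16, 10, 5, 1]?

Each adjacent swap fixes exactly one inversion, so the minimum swap count equals the number of inversions.
Count inversions — for each element, later elements that are smaller:
14: 10, 5, 1 → 3
16: 10, 5, 1 → 3
10: 5, 1 → 2
5: 1 → 1
1: none → 0
Total inversions: 3 + 3 + 2 + 1 + 0 = 9

9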